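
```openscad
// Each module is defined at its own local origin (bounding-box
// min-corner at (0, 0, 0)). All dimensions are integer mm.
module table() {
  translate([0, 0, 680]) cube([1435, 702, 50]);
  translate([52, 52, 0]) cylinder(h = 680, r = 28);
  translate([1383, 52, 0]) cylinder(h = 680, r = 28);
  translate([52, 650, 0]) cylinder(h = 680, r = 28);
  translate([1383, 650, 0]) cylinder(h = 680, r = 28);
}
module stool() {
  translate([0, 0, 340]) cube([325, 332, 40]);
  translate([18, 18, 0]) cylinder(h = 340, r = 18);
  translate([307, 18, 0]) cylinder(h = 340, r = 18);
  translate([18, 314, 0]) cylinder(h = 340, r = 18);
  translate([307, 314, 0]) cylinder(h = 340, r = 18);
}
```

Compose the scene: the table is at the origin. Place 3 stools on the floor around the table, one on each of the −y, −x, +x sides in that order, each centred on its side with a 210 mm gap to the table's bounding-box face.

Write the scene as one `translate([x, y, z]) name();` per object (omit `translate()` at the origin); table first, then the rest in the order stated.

table();
translate([555, -542, 0]) stool();
translate([-535, 185, 0]) stool();
translate([1645, 185, 0]) stool();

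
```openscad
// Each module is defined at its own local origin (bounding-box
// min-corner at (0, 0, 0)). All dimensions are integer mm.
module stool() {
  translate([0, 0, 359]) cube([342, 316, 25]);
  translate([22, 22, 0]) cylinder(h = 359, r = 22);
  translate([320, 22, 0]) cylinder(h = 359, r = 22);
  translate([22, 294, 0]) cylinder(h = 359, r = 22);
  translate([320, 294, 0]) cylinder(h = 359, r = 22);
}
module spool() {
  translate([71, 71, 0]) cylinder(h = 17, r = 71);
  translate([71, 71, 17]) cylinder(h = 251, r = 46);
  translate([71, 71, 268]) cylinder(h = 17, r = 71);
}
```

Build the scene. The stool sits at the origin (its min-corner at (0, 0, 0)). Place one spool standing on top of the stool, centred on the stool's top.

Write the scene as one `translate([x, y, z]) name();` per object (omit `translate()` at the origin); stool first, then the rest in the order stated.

stool();
translate([100, 87, 384]) spool();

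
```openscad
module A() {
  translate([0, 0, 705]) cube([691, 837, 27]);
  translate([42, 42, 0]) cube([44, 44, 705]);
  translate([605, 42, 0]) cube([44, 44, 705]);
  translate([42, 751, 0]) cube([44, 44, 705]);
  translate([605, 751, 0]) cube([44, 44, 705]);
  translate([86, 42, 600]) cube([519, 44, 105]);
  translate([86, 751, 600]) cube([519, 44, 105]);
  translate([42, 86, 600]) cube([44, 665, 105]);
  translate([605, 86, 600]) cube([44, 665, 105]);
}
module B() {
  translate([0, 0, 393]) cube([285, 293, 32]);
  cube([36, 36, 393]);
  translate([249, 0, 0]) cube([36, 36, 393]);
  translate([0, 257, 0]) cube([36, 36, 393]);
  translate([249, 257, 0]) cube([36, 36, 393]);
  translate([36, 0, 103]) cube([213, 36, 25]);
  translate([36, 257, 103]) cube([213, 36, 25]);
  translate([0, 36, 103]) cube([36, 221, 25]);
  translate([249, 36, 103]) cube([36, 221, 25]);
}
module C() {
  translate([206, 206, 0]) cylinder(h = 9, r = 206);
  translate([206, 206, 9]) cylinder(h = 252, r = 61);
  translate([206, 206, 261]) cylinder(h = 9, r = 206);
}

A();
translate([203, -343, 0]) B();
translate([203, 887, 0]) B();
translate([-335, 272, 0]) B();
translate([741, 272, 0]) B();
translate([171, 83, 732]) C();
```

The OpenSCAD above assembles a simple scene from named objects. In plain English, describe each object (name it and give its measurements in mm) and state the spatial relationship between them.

A is a rectangular dining table. The top is 691×837×27 mm with its upper surface at z = 732 mm. It stands on four 44×44 mm square legs, each inset 42 mm from the nearest pair of top edges, running from the floor to the underside of the top. Four apron rails, 44 mm thick and 105 mm tall, run between adjacent legs with their top edges flush with the underside of the top and their outer faces flush with the legs' outer faces.

B is a four-legged stool. The seat is 285×293 mm, 32 mm thick, top at z = 425 mm. It stands on four square legs, each 36×36 mm in cross-section, from z = 0 to the seat underside, each flush with a corner of the seat. Four stretchers, 36 mm wide and 25 mm tall, connect adjacent legs with their undersides at z = 103 mm, each running between the inner faces of the legs it joins and aligned with the legs' outer faces on the other axis.

C is a spool: two coaxial disc flanges of radius 206 mm and thickness 9 mm, joined by a core cylinder of radius 61 mm and height 252 mm. The lower flange rests on z = 0 and the three cylinders share a vertical axis.

Four stools sit around the table at the −y, +y, −x, +x sides. The spool is on top of the table.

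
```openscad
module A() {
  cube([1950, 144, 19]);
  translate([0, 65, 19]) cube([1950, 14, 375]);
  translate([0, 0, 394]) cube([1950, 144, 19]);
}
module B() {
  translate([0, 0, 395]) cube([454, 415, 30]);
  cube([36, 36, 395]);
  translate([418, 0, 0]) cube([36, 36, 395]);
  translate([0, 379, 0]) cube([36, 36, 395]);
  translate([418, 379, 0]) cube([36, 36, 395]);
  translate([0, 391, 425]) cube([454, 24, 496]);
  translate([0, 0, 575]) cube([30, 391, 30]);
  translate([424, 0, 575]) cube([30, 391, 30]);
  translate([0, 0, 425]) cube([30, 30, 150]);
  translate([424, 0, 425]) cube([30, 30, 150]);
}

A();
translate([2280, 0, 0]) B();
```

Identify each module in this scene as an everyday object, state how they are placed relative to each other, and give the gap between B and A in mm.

A is an I-beam. B is a chair. The chair is on the floor beside the I-beam on its +x side. The gap between the chair and the I-beam is 330 mm.

The chair's nearest face is 330 mm from the I-beam's +x face.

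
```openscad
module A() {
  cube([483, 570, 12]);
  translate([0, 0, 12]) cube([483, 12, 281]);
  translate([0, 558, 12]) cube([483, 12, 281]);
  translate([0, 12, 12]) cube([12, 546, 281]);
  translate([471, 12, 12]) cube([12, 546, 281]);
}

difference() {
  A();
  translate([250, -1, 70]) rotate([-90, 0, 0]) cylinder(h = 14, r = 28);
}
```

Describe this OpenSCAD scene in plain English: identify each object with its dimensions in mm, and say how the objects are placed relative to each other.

A is an open-topped rectangular box: outside dimensions 483×570×293 mm, with a uniform wall and base thickness of 12 mm. The base is a full 483×570 slab on the floor; four walls sit on top of the base. The front and back walls (the −y and +y sides) span the full width; the two side walls fit between them.

The open box has a circular hole of radius 28 mm through its front wall, centred at (x = 250, z = 70).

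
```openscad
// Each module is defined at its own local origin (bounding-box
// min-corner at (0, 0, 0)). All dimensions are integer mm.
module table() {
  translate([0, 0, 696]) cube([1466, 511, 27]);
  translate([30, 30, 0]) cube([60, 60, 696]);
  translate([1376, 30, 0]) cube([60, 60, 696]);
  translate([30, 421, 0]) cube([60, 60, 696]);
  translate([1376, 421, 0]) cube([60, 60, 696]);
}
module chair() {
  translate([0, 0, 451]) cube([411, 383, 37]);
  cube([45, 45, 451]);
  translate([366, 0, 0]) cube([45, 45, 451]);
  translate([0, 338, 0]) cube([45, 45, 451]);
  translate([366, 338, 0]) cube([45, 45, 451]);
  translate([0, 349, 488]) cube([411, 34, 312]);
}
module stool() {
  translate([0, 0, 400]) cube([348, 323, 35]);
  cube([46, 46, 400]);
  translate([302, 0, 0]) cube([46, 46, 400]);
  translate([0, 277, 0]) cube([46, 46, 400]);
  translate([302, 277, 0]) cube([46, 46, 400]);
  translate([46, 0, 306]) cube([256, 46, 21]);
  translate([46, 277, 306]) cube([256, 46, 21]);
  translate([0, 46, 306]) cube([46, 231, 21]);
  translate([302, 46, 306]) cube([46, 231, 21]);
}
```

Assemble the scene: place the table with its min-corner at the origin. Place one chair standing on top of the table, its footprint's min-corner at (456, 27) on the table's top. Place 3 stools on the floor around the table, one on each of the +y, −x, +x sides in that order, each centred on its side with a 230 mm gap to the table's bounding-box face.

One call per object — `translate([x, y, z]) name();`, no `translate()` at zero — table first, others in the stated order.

table();
translate([456, 27, 723]) chair();
translate([559, 741, 0]) stool();
translate([-578, 94, 0]) stool();
translate([1696, 94, 0]) stool();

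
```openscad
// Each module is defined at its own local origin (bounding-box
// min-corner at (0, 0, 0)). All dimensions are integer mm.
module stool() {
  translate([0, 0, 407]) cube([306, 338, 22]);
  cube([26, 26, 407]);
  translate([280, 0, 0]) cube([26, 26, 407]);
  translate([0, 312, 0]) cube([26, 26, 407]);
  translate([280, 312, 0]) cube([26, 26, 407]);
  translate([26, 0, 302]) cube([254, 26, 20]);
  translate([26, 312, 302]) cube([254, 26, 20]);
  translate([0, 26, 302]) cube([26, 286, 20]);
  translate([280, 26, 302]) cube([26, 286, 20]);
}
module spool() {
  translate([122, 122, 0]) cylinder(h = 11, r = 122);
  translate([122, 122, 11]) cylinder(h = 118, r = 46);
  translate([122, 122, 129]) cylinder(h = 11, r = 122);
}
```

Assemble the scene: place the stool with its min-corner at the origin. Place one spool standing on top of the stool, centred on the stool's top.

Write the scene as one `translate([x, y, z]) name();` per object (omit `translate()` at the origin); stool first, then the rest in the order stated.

stool();
translate([31, 47, 429]) spool();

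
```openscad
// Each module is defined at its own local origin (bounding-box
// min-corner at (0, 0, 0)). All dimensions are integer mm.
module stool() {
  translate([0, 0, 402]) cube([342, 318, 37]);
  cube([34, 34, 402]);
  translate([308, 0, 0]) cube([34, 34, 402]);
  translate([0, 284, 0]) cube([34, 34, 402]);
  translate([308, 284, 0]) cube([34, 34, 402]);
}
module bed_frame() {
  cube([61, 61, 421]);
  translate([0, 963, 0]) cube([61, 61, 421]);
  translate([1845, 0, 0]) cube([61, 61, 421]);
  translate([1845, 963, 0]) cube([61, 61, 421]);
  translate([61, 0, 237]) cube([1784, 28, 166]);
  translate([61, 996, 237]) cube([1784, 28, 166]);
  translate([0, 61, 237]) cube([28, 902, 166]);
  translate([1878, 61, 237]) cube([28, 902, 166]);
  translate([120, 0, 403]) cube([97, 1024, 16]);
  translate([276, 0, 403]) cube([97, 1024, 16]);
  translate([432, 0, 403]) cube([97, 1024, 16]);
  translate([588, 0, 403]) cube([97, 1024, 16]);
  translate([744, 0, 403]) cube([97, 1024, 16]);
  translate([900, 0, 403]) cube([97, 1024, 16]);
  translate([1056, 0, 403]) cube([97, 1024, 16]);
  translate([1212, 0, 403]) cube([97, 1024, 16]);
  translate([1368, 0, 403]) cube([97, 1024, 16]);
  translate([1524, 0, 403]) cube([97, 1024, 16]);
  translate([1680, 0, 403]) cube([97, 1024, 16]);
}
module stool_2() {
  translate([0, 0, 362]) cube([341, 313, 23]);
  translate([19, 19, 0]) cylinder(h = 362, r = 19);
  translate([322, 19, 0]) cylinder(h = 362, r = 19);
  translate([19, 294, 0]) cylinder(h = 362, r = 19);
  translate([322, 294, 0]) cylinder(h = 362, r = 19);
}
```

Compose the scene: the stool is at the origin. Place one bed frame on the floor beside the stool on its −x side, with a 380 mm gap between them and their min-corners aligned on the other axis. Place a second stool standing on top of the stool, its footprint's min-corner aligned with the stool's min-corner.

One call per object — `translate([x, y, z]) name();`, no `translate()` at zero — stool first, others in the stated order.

stool();
translate([-2286, 0, 0]) bed_frame();
translate([0, 0, 439]) stool_2();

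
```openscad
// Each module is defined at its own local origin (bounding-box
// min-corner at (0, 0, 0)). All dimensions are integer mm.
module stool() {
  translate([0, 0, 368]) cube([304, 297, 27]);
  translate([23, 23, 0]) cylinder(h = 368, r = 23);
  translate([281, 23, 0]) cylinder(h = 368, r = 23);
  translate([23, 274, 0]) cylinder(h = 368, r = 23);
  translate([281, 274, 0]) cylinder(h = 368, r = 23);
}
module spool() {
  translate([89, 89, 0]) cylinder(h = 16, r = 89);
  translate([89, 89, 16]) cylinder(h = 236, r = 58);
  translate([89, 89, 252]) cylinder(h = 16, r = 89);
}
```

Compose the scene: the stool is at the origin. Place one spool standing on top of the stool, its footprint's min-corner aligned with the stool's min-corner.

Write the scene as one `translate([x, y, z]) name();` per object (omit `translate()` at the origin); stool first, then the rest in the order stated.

stool();
translate([0, 0, 395]) spool();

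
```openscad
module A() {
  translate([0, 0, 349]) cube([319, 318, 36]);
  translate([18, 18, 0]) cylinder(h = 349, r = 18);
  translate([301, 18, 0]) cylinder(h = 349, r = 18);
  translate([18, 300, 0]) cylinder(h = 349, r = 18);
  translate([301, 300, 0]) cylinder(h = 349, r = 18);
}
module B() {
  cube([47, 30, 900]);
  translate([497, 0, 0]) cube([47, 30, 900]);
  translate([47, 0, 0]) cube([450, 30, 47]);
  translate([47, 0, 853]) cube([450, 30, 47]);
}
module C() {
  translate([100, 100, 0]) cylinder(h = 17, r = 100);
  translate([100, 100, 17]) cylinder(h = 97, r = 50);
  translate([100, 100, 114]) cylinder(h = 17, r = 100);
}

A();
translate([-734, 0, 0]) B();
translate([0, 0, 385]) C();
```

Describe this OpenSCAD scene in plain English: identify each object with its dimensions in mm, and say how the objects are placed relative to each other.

A is a four-legged stool. The seat is a 319×318×36 mm slab whose top surface is at z = 385 mm; four round legs, each 36 mm in diameter, run from the floor (z = 0) to the underside of the seat, each leg's axis is inset half a diameter from the nearest pair of seat edges (so the leg's bounding box is flush with the corner).

B is a rectangular picture frame lying in the x–z plane (depth along y). The opening is 450 mm wide (x) by 806 mm tall (z), surrounded by a border 47 mm wide on all four sides. The frame is 30 mm deep and is made of two full-height vertical stiles with two horizontal rails fitted between them.

C is a spool: two coaxial disc flanges of radius 100 mm and thickness 17 mm, joined by a core cylinder of radius 50 mm and height 97 mm. The lower flange rests on z = 0 and the three cylinders share a vertical axis.

The picture frame is on the floor beside the stool on its −x side. The spool is on top of the stool.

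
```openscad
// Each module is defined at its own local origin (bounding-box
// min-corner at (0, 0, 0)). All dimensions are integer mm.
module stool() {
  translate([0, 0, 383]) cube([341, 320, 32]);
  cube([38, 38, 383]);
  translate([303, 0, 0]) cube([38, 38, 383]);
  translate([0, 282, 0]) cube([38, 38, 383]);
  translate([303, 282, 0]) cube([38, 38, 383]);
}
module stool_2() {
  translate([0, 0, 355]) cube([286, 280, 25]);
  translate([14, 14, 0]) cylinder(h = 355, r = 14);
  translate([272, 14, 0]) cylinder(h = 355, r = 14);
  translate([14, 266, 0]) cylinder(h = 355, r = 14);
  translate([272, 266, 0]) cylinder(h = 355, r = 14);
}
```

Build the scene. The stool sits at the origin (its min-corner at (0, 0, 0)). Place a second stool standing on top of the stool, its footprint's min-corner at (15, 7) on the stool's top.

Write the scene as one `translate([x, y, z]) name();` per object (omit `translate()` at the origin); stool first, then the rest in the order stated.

stool();
translate([15, 7, 415]) stool_2();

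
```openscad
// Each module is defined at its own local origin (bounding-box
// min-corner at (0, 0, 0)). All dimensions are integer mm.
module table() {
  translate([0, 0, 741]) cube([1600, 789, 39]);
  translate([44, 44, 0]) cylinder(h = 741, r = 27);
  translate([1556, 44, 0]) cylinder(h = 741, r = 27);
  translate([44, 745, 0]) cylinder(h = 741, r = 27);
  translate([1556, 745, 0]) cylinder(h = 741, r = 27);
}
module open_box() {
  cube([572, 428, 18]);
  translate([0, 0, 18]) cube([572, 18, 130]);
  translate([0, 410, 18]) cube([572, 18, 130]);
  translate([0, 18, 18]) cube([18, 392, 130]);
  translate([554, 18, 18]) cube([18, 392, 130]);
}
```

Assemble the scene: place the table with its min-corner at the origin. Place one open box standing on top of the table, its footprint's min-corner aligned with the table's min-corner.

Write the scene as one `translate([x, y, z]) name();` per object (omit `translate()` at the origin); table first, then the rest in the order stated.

table();
translate([0, 0, 780]) open_box();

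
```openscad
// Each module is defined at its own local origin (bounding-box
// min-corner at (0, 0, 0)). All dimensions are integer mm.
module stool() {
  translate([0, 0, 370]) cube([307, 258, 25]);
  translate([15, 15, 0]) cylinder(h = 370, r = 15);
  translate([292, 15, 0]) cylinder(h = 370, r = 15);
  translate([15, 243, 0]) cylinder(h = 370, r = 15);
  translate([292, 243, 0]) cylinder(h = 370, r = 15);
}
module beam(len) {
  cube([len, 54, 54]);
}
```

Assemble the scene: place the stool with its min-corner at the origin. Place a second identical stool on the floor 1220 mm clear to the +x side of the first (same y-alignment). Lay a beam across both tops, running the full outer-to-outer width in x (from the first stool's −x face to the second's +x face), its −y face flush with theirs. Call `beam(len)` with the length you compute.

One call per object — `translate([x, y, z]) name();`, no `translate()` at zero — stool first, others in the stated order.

stool();
translate([1527, 0, 0]) stool();
translate([0, 0, 395]) beam(1834);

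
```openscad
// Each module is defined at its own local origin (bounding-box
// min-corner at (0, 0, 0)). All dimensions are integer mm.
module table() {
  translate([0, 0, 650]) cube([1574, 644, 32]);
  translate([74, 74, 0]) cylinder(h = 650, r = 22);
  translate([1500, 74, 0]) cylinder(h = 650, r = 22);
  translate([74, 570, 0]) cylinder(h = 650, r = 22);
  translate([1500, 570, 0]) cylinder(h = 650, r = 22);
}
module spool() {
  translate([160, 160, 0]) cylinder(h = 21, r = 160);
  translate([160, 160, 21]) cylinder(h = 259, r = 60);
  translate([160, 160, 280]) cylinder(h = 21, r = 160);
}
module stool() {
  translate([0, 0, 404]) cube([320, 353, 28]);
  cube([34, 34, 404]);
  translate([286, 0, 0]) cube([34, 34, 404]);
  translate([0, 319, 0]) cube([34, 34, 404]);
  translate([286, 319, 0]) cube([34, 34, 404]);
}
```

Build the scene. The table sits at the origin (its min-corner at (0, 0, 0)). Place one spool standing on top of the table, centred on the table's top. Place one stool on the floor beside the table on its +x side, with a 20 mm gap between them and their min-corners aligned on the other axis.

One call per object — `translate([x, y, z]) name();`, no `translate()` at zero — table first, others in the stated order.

table();
translate([627, 162, 682]) spool();
translate([1594, 0, 0]) stool();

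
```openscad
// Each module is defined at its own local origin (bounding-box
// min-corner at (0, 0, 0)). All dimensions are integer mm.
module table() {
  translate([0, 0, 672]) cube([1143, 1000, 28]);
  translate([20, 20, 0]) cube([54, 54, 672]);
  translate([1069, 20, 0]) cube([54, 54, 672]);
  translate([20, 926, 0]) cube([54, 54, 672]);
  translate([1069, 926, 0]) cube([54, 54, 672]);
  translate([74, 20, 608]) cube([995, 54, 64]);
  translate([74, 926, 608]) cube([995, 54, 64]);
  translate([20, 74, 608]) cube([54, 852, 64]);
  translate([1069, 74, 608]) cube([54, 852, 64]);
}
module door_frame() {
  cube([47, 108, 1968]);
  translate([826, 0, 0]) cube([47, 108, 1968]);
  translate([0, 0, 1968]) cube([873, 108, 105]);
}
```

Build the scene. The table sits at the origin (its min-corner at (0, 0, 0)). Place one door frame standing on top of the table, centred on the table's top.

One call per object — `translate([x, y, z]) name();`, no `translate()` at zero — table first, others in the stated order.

table();
translate([135, 446, 700]) door_frame();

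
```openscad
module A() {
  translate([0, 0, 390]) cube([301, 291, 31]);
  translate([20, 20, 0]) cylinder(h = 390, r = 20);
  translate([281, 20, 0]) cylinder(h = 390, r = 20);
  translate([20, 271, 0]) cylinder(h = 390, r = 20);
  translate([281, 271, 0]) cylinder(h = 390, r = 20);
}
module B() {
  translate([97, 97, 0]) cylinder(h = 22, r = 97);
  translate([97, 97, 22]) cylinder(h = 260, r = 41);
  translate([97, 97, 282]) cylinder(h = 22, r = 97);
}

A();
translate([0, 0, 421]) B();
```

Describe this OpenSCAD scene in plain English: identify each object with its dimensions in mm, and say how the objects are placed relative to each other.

A is a four-legged stool. The seat is 301×291 mm, 31 mm thick, top at z = 421 mm. It stands on four round legs, each 40 mm in diameter, from z = 0 to the seat underside, each leg's axis is inset half a diameter from the nearest pair of seat edges (so the leg's bounding box is flush with the corner).

B is a spool: two coaxial disc flanges of radius 97 mm and thickness 22 mm, joined by a core cylinder of radius 41 mm and height 260 mm. The lower flange rests on z = 0 and the three cylinders share a vertical axis.

The spool is on top of the stool.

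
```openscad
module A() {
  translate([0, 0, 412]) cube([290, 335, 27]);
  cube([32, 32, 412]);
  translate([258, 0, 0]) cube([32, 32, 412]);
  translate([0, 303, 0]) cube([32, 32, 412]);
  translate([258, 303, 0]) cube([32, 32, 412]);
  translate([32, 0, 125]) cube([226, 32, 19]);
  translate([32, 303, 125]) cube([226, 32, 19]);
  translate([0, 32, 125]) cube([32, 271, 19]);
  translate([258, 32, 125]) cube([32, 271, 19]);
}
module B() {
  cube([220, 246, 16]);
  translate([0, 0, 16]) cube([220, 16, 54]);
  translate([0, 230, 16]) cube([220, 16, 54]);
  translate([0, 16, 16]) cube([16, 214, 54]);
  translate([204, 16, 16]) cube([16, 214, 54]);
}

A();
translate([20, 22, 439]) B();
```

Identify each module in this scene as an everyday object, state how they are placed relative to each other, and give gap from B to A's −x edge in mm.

The open box's min-x is at 20; the stool's min-x is 0; gap = 20 mm.

A is a stool. B is an open box. The open box is on top of the stool. The gap from the open box to the stool's −x edge is 20 mm.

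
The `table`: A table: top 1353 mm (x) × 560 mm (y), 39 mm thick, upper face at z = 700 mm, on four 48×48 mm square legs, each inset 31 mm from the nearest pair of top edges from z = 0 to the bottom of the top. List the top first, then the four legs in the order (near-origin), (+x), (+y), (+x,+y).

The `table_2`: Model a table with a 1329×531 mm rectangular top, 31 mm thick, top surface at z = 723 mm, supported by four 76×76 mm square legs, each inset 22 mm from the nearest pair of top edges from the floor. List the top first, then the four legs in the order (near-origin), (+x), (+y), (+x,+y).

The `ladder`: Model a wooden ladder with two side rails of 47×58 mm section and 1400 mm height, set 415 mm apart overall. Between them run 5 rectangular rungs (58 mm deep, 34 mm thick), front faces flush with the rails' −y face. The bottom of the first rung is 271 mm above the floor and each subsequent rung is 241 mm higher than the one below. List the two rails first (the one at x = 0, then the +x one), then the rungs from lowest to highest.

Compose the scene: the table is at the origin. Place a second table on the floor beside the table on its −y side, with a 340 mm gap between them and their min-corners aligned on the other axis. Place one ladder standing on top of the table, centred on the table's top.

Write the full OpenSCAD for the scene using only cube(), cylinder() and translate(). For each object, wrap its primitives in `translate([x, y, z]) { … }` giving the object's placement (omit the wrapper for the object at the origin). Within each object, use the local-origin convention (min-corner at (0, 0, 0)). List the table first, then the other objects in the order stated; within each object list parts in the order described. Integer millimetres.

translate([0, 0, 661]) cube([1353, 560, 39]);
translate([31, 31, 0]) cube([48, 48, 661]);
translate([1274, 31, 0]) cube([48, 48, 661]);
translate([31, 481, 0]) cube([48, 48, 661]);
translate([1274, 481, 0]) cube([48, 48, 661]);
translate([0, -871, 0]) {
  translate([0, 0, 692]) cube([1329, 531, 31]);
  translate([22, 22, 0]) cube([76, 76, 692]);
  translate([1231, 22, 0]) cube([76, 76, 692]);
  translate([22, 433, 0]) cube([76, 76, 692]);
  translate([1231, 433, 0]) cube([76, 76, 692]);
}
translate([469, 251, 700]) {
  cube([47, 58, 1400]);
  translate([368, 0, 0]) cube([47, 58, 1400]);
  translate([47, 0, 271]) cube([321, 58, 34]);
  translate([47, 0, 512]) cube([321, 58, 34]);
  translate([47, 0, 753]) cube([321, 58, 34]);
  translate([47, 0, 994]) cube([321, 58, 34]);
  translate([47, 0, 1235]) cube([321, 58, 34]);
}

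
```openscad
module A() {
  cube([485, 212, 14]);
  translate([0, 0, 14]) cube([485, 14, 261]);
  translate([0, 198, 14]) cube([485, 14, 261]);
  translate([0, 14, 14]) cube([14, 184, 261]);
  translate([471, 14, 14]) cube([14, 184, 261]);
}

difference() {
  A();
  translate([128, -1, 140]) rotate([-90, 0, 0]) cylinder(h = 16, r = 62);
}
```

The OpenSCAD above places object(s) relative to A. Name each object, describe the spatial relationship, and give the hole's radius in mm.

A is an open box. The open box has a circular hole through its front wall. The hole's radius is 62 mm.

The subtracted cylinder has r = 62 mm.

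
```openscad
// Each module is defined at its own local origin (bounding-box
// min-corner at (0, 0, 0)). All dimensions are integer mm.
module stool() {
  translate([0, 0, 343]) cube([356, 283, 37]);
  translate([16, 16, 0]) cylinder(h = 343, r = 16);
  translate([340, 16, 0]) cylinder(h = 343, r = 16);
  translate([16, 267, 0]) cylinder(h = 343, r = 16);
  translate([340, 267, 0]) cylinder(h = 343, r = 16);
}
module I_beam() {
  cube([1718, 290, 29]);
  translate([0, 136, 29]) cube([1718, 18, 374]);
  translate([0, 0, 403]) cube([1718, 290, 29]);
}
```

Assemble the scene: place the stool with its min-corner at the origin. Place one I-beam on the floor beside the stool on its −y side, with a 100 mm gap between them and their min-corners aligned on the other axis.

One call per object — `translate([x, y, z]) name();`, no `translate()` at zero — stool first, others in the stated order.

stool();
translate([0, -390, 0]) I_beam();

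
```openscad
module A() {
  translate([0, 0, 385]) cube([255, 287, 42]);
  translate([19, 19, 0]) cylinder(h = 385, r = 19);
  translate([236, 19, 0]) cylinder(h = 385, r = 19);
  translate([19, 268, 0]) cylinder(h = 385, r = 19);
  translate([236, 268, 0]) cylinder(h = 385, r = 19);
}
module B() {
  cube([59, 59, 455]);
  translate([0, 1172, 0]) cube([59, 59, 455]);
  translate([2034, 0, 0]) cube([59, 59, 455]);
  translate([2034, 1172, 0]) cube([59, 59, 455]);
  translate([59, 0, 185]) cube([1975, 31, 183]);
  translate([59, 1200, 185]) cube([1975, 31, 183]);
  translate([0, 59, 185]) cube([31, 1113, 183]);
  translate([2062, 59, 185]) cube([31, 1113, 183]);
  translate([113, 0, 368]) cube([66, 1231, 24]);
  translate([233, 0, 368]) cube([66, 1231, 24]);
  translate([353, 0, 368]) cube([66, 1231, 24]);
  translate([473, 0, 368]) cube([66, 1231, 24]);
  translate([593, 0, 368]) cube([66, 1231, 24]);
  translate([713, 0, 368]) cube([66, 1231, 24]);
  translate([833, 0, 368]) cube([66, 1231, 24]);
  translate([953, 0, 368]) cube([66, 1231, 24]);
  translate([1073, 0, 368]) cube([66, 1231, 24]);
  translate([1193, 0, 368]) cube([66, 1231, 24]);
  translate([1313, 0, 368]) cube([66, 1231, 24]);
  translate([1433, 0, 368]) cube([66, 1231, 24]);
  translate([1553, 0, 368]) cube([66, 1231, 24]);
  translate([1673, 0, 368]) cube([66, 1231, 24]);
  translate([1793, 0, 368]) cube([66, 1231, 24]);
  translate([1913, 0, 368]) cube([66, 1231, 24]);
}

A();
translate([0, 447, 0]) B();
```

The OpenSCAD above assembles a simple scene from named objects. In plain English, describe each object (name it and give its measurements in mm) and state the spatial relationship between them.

A is a four-legged stool. The seat is 255×287 mm, 42 mm thick, top at z = 427 mm. It stands on four round legs, each 38 mm in diameter, from z = 0 to the seat underside, each leg's axis is inset half a diameter from the nearest pair of seat edges (so the leg's bounding box is flush with the corner).

B is a bed frame 2093 mm long (x) by 1231 mm wide (y). Four 59×59 mm corner posts, 455 mm tall, at the corners of the footprint. Four rails of 31 mm thickness and 183 mm height run between adjacent posts with their undersides at z = 185 mm, their outer faces flush with the outside of the frame (the two x-running rails run between the posts' inner faces; the two y-running rails run between the posts' inner faces). 16 slats, each 66 mm wide (x) and 24 mm thick, lie across the top of the two x-running rails, running the full 1231 mm width of the frame in y; the slats are evenly spaced along x between the inner faces of the end posts with equal gaps (rounded down to the nearest mm) at the −x end and between each pair — any rounding remainder accumulates at the +x end.

The bed frame is on the floor beside the stool on its +y side.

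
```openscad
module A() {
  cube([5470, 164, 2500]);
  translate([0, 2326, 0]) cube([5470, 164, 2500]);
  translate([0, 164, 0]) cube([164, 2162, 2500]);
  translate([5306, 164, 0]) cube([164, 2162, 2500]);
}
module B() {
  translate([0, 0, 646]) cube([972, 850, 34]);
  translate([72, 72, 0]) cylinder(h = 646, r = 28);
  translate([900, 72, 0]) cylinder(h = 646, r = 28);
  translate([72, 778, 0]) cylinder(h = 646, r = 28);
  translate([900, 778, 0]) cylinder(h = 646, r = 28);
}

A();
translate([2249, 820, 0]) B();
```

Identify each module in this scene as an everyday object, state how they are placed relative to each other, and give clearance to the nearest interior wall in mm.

Clearances: x = 2085, y = 656; minimum 656 mm.

A is a house frame. B is a table. The table sits inside the house frame, centred. The clearance to the nearest interior wall is 656 mm.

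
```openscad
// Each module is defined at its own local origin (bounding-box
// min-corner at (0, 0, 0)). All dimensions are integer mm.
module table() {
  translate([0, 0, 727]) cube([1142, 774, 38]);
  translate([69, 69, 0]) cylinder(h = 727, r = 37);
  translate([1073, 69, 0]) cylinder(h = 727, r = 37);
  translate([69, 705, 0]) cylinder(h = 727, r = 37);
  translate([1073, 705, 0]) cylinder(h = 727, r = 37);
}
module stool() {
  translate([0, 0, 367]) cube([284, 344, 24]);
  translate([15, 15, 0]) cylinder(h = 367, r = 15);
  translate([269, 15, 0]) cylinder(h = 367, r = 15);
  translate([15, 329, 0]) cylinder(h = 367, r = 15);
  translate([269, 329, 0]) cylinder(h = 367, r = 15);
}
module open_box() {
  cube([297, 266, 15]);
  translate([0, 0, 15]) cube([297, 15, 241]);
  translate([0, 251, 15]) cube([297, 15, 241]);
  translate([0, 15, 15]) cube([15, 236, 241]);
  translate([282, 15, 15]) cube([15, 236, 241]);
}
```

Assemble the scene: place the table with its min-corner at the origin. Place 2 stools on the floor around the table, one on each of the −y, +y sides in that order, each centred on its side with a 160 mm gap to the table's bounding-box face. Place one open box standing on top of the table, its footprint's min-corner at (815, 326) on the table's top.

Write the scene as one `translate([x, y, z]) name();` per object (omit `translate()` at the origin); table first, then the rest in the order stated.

table();
translate([429, -504, 0]) stool();
translate([429, 934, 0]) stool();
translate([815, 326, 765]) open_box();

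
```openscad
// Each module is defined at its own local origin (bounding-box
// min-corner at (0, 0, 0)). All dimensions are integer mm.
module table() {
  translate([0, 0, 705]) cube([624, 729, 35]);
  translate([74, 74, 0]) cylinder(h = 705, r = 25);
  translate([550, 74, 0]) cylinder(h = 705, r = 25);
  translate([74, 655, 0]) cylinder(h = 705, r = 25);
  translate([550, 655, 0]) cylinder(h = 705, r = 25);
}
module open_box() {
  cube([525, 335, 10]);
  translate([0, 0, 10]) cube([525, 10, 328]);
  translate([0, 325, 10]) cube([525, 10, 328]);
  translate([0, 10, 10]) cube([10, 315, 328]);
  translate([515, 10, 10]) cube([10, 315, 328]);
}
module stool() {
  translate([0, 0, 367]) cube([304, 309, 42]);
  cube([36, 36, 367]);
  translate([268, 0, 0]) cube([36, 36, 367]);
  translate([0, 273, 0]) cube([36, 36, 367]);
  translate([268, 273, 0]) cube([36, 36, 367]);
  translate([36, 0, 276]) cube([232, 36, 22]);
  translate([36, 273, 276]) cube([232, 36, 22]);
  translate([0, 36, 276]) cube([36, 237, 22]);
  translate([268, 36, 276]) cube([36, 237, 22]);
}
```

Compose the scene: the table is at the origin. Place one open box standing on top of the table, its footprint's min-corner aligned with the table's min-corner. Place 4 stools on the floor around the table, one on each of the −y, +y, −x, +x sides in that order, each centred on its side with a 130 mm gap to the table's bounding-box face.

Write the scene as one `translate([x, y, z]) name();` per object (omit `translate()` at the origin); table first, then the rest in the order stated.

table();
translate([0, 0, 740]) open_box();
translate([160, -439, 0]) stool();
translate([160, 859, 0]) stool();
translate([-434, 210, 0]) stool();
translate([754, 210, 0]) stool();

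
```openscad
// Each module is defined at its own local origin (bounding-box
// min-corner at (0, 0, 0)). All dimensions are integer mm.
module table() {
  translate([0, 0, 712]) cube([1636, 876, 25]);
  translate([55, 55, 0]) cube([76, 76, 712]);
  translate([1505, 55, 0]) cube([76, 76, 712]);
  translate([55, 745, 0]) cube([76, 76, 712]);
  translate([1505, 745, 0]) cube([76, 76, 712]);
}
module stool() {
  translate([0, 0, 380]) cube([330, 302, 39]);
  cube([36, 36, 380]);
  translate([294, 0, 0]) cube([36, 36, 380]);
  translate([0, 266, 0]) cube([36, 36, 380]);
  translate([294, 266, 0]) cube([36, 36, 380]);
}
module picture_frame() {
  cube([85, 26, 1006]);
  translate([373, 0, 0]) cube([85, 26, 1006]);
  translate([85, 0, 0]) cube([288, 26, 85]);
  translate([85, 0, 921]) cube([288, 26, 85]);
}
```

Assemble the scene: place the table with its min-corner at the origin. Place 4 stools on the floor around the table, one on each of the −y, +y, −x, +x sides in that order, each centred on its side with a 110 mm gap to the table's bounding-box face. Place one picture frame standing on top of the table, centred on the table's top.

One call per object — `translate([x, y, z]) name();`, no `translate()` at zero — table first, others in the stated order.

table();
translate([653, -412, 0]) stool();
translate([653, 986, 0]) stool();
translate([-440, 287, 0]) stool();
translate([1746, 287, 0]) stool();
translate([589, 425, 737]) picture_frame();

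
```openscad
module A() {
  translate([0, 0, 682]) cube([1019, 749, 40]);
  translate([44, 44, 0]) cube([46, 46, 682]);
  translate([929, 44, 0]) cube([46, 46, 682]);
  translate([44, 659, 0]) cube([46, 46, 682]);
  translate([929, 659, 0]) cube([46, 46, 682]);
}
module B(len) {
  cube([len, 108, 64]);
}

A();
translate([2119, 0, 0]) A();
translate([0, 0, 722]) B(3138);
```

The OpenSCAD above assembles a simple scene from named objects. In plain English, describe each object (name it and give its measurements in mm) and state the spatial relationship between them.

A is a rectangular dining table. The top is 1019×749×40 mm with its upper surface at z = 722 mm. It stands on four 46×46 mm square legs, each inset 44 mm from the nearest pair of top edges, running from the floor to the underside of the top.

B is a rectangular beam 3138 mm long (x), 108 mm deep (y), 64 mm thick (z).

The beam spans the tops of two tables placed 1100 mm apart, resting at z = 722 mm.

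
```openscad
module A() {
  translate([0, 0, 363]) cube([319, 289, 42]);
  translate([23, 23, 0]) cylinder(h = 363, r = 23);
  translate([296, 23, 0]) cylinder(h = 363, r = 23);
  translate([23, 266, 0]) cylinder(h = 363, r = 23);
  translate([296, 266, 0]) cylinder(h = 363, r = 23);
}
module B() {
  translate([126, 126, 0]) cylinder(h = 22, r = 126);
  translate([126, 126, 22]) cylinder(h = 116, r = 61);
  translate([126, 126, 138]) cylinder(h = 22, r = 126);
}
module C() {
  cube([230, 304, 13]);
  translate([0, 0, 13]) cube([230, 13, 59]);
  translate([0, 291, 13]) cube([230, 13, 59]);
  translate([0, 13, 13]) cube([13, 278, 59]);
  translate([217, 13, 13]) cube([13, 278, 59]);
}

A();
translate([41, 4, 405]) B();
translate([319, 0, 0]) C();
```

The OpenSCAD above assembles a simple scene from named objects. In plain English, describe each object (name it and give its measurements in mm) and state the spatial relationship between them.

A is a four-legged stool. The seat is a 319×289×42 mm slab whose top surface is at z = 405 mm; four round legs, each 46 mm in diameter, run from the floor (z = 0) to the underside of the seat, each leg's axis is inset half a diameter from the nearest pair of seat edges (so the leg's bounding box is flush with the corner).

B is a spool: two coaxial disc flanges of radius 126 mm and thickness 22 mm, joined by a core cylinder of radius 61 mm and height 116 mm. The lower flange rests on z = 0 and the three cylinders share a vertical axis.

C is an open-topped rectangular box: outside dimensions 230×304×72 mm, with a uniform wall and base thickness of 13 mm. The base is a full 230×304 slab on the floor; four walls sit on top of the base. The front and back walls (the −y and +y sides) span the full width; the two side walls fit between them.

The spool is on top of the stool. The open box is against the stool's +x side, with their −y faces flush.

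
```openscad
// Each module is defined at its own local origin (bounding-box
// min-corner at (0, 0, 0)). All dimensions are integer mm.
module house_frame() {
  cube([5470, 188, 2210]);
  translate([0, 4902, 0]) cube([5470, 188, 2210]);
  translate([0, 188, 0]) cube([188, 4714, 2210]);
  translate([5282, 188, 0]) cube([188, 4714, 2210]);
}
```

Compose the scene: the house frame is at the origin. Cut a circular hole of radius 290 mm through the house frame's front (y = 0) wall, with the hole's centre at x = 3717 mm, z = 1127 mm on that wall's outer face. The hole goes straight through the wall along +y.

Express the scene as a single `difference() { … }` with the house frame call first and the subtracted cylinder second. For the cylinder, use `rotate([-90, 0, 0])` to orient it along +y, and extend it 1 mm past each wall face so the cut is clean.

difference() {
  house_frame();
  translate([3717, -1, 1127]) rotate([-90, 0, 0]) cylinder(h = 190, r = 290);
}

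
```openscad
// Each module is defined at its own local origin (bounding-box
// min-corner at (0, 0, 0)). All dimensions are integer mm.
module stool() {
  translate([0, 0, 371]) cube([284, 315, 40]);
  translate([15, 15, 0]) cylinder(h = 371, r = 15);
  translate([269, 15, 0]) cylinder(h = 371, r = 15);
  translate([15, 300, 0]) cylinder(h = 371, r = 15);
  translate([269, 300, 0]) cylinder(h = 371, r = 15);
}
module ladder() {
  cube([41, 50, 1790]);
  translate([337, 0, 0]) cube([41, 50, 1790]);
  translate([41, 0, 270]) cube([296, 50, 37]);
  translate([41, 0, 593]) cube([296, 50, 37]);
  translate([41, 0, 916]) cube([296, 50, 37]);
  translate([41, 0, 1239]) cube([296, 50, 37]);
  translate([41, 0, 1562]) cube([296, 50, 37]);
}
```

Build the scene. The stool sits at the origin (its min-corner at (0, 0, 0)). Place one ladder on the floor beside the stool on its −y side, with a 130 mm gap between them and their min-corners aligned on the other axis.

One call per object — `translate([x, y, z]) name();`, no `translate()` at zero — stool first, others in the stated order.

stool();
translate([0, -180, 0]) ladder();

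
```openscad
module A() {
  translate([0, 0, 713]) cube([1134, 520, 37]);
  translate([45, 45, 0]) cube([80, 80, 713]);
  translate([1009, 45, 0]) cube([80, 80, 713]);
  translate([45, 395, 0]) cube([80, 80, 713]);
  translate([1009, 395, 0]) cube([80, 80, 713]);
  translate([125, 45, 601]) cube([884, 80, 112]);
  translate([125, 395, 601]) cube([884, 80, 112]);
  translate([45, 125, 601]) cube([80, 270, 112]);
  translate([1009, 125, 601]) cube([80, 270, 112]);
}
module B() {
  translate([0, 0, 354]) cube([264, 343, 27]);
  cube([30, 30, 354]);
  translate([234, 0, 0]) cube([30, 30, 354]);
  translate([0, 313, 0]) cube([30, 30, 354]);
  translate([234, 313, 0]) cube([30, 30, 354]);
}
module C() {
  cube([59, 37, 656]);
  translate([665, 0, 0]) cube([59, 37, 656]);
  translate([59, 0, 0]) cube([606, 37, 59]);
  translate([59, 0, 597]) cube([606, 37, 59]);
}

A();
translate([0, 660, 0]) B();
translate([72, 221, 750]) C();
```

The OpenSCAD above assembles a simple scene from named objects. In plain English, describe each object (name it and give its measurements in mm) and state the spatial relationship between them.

A is a rectangular dining table. The top is 1134×520×37 mm with its upper surface at z = 750 mm. It stands on four 80×80 mm square legs, each inset 45 mm from the nearest pair of top edges, running from the floor to the underside of the top. Four apron rails, 80 mm thick and 112 mm tall, run between adjacent legs with their top edges flush with the underside of the top and their outer faces flush with the legs' outer faces.

B is a four-legged stool. The seat is a 264×343×27 mm slab whose top surface is at z = 381 mm; four square legs, each 30×30 mm in cross-section, run from the floor (z = 0) to the underside of the seat, each flush with a corner of the seat.

C is a picture frame with a 606×538 mm rectangular opening (x by z) and a uniform 59 mm border on every side. Frame depth is 37 mm along y. It is built from two vertical stiles running the full outside height and two horizontal rails spanning the gap between the stiles.

The stool is on the floor beside the table on its +y side. The picture frame is on top of the table.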